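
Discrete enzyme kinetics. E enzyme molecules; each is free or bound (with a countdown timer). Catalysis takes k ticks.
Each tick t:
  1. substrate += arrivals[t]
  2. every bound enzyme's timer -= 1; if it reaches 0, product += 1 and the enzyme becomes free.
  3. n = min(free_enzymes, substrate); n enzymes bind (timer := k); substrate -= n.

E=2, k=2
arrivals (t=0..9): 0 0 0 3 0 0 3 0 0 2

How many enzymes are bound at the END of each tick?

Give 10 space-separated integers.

t=0: arr=0 -> substrate=0 bound=0 product=0
t=1: arr=0 -> substrate=0 bound=0 product=0
t=2: arr=0 -> substrate=0 bound=0 product=0
t=3: arr=3 -> substrate=1 bound=2 product=0
t=4: arr=0 -> substrate=1 bound=2 product=0
t=5: arr=0 -> substrate=0 bound=1 product=2
t=6: arr=3 -> substrate=2 bound=2 product=2
t=7: arr=0 -> substrate=1 bound=2 product=3
t=8: arr=0 -> substrate=0 bound=2 product=4
t=9: arr=2 -> substrate=1 bound=2 product=5

Answer: 0 0 0 2 2 1 2 2 2 2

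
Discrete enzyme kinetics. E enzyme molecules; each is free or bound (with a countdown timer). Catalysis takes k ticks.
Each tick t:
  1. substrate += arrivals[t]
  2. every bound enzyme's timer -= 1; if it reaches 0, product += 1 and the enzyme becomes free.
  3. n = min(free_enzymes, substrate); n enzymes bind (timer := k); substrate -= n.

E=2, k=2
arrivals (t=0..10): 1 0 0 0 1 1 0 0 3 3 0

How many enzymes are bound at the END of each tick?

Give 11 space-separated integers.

t=0: arr=1 -> substrate=0 bound=1 product=0
t=1: arr=0 -> substrate=0 bound=1 product=0
t=2: arr=0 -> substrate=0 bound=0 product=1
t=3: arr=0 -> substrate=0 bound=0 product=1
t=4: arr=1 -> substrate=0 bound=1 product=1
t=5: arr=1 -> substrate=0 bound=2 product=1
t=6: arr=0 -> substrate=0 bound=1 product=2
t=7: arr=0 -> substrate=0 bound=0 product=3
t=8: arr=3 -> substrate=1 bound=2 product=3
t=9: arr=3 -> substrate=4 bound=2 product=3
t=10: arr=0 -> substrate=2 bound=2 product=5

Answer: 1 1 0 0 1 2 1 0 2 2 2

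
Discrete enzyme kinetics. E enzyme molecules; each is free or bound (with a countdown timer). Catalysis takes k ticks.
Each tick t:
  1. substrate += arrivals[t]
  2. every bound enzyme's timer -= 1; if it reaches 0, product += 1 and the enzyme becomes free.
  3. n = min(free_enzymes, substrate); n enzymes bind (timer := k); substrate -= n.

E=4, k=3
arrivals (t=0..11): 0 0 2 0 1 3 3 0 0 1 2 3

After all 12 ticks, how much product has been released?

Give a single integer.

t=0: arr=0 -> substrate=0 bound=0 product=0
t=1: arr=0 -> substrate=0 bound=0 product=0
t=2: arr=2 -> substrate=0 bound=2 product=0
t=3: arr=0 -> substrate=0 bound=2 product=0
t=4: arr=1 -> substrate=0 bound=3 product=0
t=5: arr=3 -> substrate=0 bound=4 product=2
t=6: arr=3 -> substrate=3 bound=4 product=2
t=7: arr=0 -> substrate=2 bound=4 product=3
t=8: arr=0 -> substrate=0 bound=3 product=6
t=9: arr=1 -> substrate=0 bound=4 product=6
t=10: arr=2 -> substrate=1 bound=4 product=7
t=11: arr=3 -> substrate=2 bound=4 product=9

Answer: 9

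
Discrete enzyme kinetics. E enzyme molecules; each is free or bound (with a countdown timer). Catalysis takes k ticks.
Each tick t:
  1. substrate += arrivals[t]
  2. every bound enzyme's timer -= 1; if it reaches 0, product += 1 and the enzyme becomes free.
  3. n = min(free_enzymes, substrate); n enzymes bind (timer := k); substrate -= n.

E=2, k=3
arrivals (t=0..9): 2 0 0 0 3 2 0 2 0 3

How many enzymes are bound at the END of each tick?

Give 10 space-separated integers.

Answer: 2 2 2 0 2 2 2 2 2 2

Derivation:
t=0: arr=2 -> substrate=0 bound=2 product=0
t=1: arr=0 -> substrate=0 bound=2 product=0
t=2: arr=0 -> substrate=0 bound=2 product=0
t=3: arr=0 -> substrate=0 bound=0 product=2
t=4: arr=3 -> substrate=1 bound=2 product=2
t=5: arr=2 -> substrate=3 bound=2 product=2
t=6: arr=0 -> substrate=3 bound=2 product=2
t=7: arr=2 -> substrate=3 bound=2 product=4
t=8: arr=0 -> substrate=3 bound=2 product=4
t=9: arr=3 -> substrate=6 bound=2 product=4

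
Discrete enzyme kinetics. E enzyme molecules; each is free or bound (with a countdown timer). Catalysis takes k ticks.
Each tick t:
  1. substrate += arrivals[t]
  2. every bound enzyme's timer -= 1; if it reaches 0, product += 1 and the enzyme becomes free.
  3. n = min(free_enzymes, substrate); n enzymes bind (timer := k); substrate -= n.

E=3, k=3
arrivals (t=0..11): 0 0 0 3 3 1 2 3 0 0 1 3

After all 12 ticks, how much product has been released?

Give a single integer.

t=0: arr=0 -> substrate=0 bound=0 product=0
t=1: arr=0 -> substrate=0 bound=0 product=0
t=2: arr=0 -> substrate=0 bound=0 product=0
t=3: arr=3 -> substrate=0 bound=3 product=0
t=4: arr=3 -> substrate=3 bound=3 product=0
t=5: arr=1 -> substrate=4 bound=3 product=0
t=6: arr=2 -> substrate=3 bound=3 product=3
t=7: arr=3 -> substrate=6 bound=3 product=3
t=8: arr=0 -> substrate=6 bound=3 product=3
t=9: arr=0 -> substrate=3 bound=3 product=6
t=10: arr=1 -> substrate=4 bound=3 product=6
t=11: arr=3 -> substrate=7 bound=3 product=6

Answer: 6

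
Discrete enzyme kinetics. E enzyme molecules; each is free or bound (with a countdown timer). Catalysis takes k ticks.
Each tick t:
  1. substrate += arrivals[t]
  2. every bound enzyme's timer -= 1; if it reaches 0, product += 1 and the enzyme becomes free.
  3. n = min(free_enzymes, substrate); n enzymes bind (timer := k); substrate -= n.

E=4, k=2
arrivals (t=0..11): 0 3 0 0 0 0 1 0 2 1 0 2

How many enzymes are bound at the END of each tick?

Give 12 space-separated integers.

t=0: arr=0 -> substrate=0 bound=0 product=0
t=1: arr=3 -> substrate=0 bound=3 product=0
t=2: arr=0 -> substrate=0 bound=3 product=0
t=3: arr=0 -> substrate=0 bound=0 product=3
t=4: arr=0 -> substrate=0 bound=0 product=3
t=5: arr=0 -> substrate=0 bound=0 product=3
t=6: arr=1 -> substrate=0 bound=1 product=3
t=7: arr=0 -> substrate=0 bound=1 product=3
t=8: arr=2 -> substrate=0 bound=2 product=4
t=9: arr=1 -> substrate=0 bound=3 product=4
t=10: arr=0 -> substrate=0 bound=1 product=6
t=11: arr=2 -> substrate=0 bound=2 product=7

Answer: 0 3 3 0 0 0 1 1 2 3 1 2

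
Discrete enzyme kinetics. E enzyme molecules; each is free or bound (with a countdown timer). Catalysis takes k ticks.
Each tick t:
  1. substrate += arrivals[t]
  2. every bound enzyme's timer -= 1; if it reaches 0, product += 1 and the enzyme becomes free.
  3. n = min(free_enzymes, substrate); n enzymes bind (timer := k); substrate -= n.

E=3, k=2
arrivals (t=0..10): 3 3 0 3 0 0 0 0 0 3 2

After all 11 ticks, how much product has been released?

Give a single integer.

t=0: arr=3 -> substrate=0 bound=3 product=0
t=1: arr=3 -> substrate=3 bound=3 product=0
t=2: arr=0 -> substrate=0 bound=3 product=3
t=3: arr=3 -> substrate=3 bound=3 product=3
t=4: arr=0 -> substrate=0 bound=3 product=6
t=5: arr=0 -> substrate=0 bound=3 product=6
t=6: arr=0 -> substrate=0 bound=0 product=9
t=7: arr=0 -> substrate=0 bound=0 product=9
t=8: arr=0 -> substrate=0 bound=0 product=9
t=9: arr=3 -> substrate=0 bound=3 product=9
t=10: arr=2 -> substrate=2 bound=3 product=9

Answer: 9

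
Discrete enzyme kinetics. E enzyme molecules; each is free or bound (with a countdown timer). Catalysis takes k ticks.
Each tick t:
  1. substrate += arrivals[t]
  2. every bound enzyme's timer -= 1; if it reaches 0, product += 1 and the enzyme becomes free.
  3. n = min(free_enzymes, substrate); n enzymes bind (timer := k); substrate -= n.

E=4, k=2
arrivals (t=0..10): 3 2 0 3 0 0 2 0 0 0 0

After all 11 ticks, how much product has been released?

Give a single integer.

Answer: 10

Derivation:
t=0: arr=3 -> substrate=0 bound=3 product=0
t=1: arr=2 -> substrate=1 bound=4 product=0
t=2: arr=0 -> substrate=0 bound=2 product=3
t=3: arr=3 -> substrate=0 bound=4 product=4
t=4: arr=0 -> substrate=0 bound=3 product=5
t=5: arr=0 -> substrate=0 bound=0 product=8
t=6: arr=2 -> substrate=0 bound=2 product=8
t=7: arr=0 -> substrate=0 bound=2 product=8
t=8: arr=0 -> substrate=0 bound=0 product=10
t=9: arr=0 -> substrate=0 bound=0 product=10
t=10: arr=0 -> substrate=0 bound=0 product=10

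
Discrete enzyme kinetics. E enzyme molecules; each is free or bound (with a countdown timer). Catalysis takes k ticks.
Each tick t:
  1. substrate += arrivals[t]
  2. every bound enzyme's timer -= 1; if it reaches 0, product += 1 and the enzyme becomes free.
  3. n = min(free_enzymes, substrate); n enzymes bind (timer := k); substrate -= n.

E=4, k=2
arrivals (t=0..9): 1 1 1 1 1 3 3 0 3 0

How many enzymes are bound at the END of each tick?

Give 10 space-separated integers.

Answer: 1 2 2 2 2 4 4 3 4 3

Derivation:
t=0: arr=1 -> substrate=0 bound=1 product=0
t=1: arr=1 -> substrate=0 bound=2 product=0
t=2: arr=1 -> substrate=0 bound=2 product=1
t=3: arr=1 -> substrate=0 bound=2 product=2
t=4: arr=1 -> substrate=0 bound=2 product=3
t=5: arr=3 -> substrate=0 bound=4 product=4
t=6: arr=3 -> substrate=2 bound=4 product=5
t=7: arr=0 -> substrate=0 bound=3 product=8
t=8: arr=3 -> substrate=1 bound=4 product=9
t=9: arr=0 -> substrate=0 bound=3 product=11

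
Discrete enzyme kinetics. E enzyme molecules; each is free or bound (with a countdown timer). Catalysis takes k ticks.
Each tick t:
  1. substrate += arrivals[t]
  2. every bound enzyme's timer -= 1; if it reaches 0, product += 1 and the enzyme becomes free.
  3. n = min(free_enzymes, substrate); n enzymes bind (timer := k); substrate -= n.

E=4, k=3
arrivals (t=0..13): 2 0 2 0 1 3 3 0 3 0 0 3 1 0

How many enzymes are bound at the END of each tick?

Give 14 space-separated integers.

Answer: 2 2 4 2 3 4 4 4 4 4 4 4 4 4

Derivation:
t=0: arr=2 -> substrate=0 bound=2 product=0
t=1: arr=0 -> substrate=0 bound=2 product=0
t=2: arr=2 -> substrate=0 bound=4 product=0
t=3: arr=0 -> substrate=0 bound=2 product=2
t=4: arr=1 -> substrate=0 bound=3 product=2
t=5: arr=3 -> substrate=0 bound=4 product=4
t=6: arr=3 -> substrate=3 bound=4 product=4
t=7: arr=0 -> substrate=2 bound=4 product=5
t=8: arr=3 -> substrate=2 bound=4 product=8
t=9: arr=0 -> substrate=2 bound=4 product=8
t=10: arr=0 -> substrate=1 bound=4 product=9
t=11: arr=3 -> substrate=1 bound=4 product=12
t=12: arr=1 -> substrate=2 bound=4 product=12
t=13: arr=0 -> substrate=1 bound=4 product=13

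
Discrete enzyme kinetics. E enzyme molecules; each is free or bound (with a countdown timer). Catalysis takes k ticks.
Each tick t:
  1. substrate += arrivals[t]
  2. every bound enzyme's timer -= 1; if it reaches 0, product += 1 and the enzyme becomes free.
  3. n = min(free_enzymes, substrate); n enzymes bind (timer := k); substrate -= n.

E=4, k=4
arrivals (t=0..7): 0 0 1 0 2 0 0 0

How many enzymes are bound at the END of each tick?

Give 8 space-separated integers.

Answer: 0 0 1 1 3 3 2 2

Derivation:
t=0: arr=0 -> substrate=0 bound=0 product=0
t=1: arr=0 -> substrate=0 bound=0 product=0
t=2: arr=1 -> substrate=0 bound=1 product=0
t=3: arr=0 -> substrate=0 bound=1 product=0
t=4: arr=2 -> substrate=0 bound=3 product=0
t=5: arr=0 -> substrate=0 bound=3 product=0
t=6: arr=0 -> substrate=0 bound=2 product=1
t=7: arr=0 -> substrate=0 bound=2 product=1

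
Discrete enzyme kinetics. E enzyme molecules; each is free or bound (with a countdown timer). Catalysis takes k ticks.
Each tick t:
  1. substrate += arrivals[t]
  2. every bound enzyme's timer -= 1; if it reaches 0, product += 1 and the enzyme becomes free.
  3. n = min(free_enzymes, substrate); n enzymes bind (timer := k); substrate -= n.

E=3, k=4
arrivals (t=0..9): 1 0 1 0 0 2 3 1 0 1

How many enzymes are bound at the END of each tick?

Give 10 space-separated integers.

Answer: 1 1 2 2 1 3 3 3 3 3

Derivation:
t=0: arr=1 -> substrate=0 bound=1 product=0
t=1: arr=0 -> substrate=0 bound=1 product=0
t=2: arr=1 -> substrate=0 bound=2 product=0
t=3: arr=0 -> substrate=0 bound=2 product=0
t=4: arr=0 -> substrate=0 bound=1 product=1
t=5: arr=2 -> substrate=0 bound=3 product=1
t=6: arr=3 -> substrate=2 bound=3 product=2
t=7: arr=1 -> substrate=3 bound=3 product=2
t=8: arr=0 -> substrate=3 bound=3 product=2
t=9: arr=1 -> substrate=2 bound=3 product=4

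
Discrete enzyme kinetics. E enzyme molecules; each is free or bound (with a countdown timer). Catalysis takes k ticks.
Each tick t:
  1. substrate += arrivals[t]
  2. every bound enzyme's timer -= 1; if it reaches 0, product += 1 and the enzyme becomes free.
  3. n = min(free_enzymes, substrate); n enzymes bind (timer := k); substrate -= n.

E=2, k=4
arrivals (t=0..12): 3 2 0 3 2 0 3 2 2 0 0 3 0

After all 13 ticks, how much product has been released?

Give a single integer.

Answer: 6

Derivation:
t=0: arr=3 -> substrate=1 bound=2 product=0
t=1: arr=2 -> substrate=3 bound=2 product=0
t=2: arr=0 -> substrate=3 bound=2 product=0
t=3: arr=3 -> substrate=6 bound=2 product=0
t=4: arr=2 -> substrate=6 bound=2 product=2
t=5: arr=0 -> substrate=6 bound=2 product=2
t=6: arr=3 -> substrate=9 bound=2 product=2
t=7: arr=2 -> substrate=11 bound=2 product=2
t=8: arr=2 -> substrate=11 bound=2 product=4
t=9: arr=0 -> substrate=11 bound=2 product=4
t=10: arr=0 -> substrate=11 bound=2 product=4
t=11: arr=3 -> substrate=14 bound=2 product=4
t=12: arr=0 -> substrate=12 bound=2 product=6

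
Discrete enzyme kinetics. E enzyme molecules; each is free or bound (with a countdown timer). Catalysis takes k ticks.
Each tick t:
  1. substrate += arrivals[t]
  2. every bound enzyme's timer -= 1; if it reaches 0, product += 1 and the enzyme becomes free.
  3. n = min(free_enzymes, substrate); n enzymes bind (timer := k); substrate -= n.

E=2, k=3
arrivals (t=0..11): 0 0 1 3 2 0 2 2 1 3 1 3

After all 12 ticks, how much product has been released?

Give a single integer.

t=0: arr=0 -> substrate=0 bound=0 product=0
t=1: arr=0 -> substrate=0 bound=0 product=0
t=2: arr=1 -> substrate=0 bound=1 product=0
t=3: arr=3 -> substrate=2 bound=2 product=0
t=4: arr=2 -> substrate=4 bound=2 product=0
t=5: arr=0 -> substrate=3 bound=2 product=1
t=6: arr=2 -> substrate=4 bound=2 product=2
t=7: arr=2 -> substrate=6 bound=2 product=2
t=8: arr=1 -> substrate=6 bound=2 product=3
t=9: arr=3 -> substrate=8 bound=2 product=4
t=10: arr=1 -> substrate=9 bound=2 product=4
t=11: arr=3 -> substrate=11 bound=2 product=5

Answer: 5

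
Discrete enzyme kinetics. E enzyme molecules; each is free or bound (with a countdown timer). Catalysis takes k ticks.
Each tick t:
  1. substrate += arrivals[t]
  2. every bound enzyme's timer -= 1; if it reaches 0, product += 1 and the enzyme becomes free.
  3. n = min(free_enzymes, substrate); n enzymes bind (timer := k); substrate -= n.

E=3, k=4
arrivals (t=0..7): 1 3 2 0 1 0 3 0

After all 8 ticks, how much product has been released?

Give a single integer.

Answer: 3

Derivation:
t=0: arr=1 -> substrate=0 bound=1 product=0
t=1: arr=3 -> substrate=1 bound=3 product=0
t=2: arr=2 -> substrate=3 bound=3 product=0
t=3: arr=0 -> substrate=3 bound=3 product=0
t=4: arr=1 -> substrate=3 bound=3 product=1
t=5: arr=0 -> substrate=1 bound=3 product=3
t=6: arr=3 -> substrate=4 bound=3 product=3
t=7: arr=0 -> substrate=4 bound=3 product=3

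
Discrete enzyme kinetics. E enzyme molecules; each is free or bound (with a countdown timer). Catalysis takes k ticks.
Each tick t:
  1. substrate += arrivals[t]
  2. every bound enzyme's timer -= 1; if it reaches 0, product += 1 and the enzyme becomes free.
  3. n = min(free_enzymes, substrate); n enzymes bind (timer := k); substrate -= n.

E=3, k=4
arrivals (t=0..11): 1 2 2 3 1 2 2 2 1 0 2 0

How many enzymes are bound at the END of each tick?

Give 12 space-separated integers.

Answer: 1 3 3 3 3 3 3 3 3 3 3 3

Derivation:
t=0: arr=1 -> substrate=0 bound=1 product=0
t=1: arr=2 -> substrate=0 bound=3 product=0
t=2: arr=2 -> substrate=2 bound=3 product=0
t=3: arr=3 -> substrate=5 bound=3 product=0
t=4: arr=1 -> substrate=5 bound=3 product=1
t=5: arr=2 -> substrate=5 bound=3 product=3
t=6: arr=2 -> substrate=7 bound=3 product=3
t=7: arr=2 -> substrate=9 bound=3 product=3
t=8: arr=1 -> substrate=9 bound=3 product=4
t=9: arr=0 -> substrate=7 bound=3 product=6
t=10: arr=2 -> substrate=9 bound=3 product=6
t=11: arr=0 -> substrate=9 bound=3 product=6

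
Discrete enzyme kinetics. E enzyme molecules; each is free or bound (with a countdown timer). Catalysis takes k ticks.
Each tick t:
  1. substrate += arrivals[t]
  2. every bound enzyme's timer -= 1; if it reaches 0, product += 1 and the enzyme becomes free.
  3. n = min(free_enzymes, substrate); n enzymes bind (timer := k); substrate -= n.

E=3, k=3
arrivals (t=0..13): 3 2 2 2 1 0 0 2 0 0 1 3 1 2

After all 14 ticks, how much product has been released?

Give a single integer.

t=0: arr=3 -> substrate=0 bound=3 product=0
t=1: arr=2 -> substrate=2 bound=3 product=0
t=2: arr=2 -> substrate=4 bound=3 product=0
t=3: arr=2 -> substrate=3 bound=3 product=3
t=4: arr=1 -> substrate=4 bound=3 product=3
t=5: arr=0 -> substrate=4 bound=3 product=3
t=6: arr=0 -> substrate=1 bound=3 product=6
t=7: arr=2 -> substrate=3 bound=3 product=6
t=8: arr=0 -> substrate=3 bound=3 product=6
t=9: arr=0 -> substrate=0 bound=3 product=9
t=10: arr=1 -> substrate=1 bound=3 product=9
t=11: arr=3 -> substrate=4 bound=3 product=9
t=12: arr=1 -> substrate=2 bound=3 product=12
t=13: arr=2 -> substrate=4 bound=3 product=12

Answer: 12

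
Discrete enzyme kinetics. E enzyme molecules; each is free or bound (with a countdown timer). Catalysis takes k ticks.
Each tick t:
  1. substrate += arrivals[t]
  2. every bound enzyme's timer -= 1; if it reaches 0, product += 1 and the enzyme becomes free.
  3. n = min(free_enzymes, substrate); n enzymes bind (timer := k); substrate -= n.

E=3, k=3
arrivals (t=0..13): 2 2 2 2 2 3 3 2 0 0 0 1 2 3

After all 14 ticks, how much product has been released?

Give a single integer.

t=0: arr=2 -> substrate=0 bound=2 product=0
t=1: arr=2 -> substrate=1 bound=3 product=0
t=2: arr=2 -> substrate=3 bound=3 product=0
t=3: arr=2 -> substrate=3 bound=3 product=2
t=4: arr=2 -> substrate=4 bound=3 product=3
t=5: arr=3 -> substrate=7 bound=3 product=3
t=6: arr=3 -> substrate=8 bound=3 product=5
t=7: arr=2 -> substrate=9 bound=3 product=6
t=8: arr=0 -> substrate=9 bound=3 product=6
t=9: arr=0 -> substrate=7 bound=3 product=8
t=10: arr=0 -> substrate=6 bound=3 product=9
t=11: arr=1 -> substrate=7 bound=3 product=9
t=12: arr=2 -> substrate=7 bound=3 product=11
t=13: arr=3 -> substrate=9 bound=3 product=12

Answer: 12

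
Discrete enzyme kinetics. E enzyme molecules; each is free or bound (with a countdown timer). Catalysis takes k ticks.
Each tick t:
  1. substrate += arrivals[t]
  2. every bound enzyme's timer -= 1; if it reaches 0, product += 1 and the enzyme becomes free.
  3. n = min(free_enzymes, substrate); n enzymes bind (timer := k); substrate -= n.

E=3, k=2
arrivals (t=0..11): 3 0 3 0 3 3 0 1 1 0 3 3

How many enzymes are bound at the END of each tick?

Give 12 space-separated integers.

Answer: 3 3 3 3 3 3 3 3 2 2 3 3

Derivation:
t=0: arr=3 -> substrate=0 bound=3 product=0
t=1: arr=0 -> substrate=0 bound=3 product=0
t=2: arr=3 -> substrate=0 bound=3 product=3
t=3: arr=0 -> substrate=0 bound=3 product=3
t=4: arr=3 -> substrate=0 bound=3 product=6
t=5: arr=3 -> substrate=3 bound=3 product=6
t=6: arr=0 -> substrate=0 bound=3 product=9
t=7: arr=1 -> substrate=1 bound=3 product=9
t=8: arr=1 -> substrate=0 bound=2 product=12
t=9: arr=0 -> substrate=0 bound=2 product=12
t=10: arr=3 -> substrate=0 bound=3 product=14
t=11: arr=3 -> substrate=3 bound=3 product=14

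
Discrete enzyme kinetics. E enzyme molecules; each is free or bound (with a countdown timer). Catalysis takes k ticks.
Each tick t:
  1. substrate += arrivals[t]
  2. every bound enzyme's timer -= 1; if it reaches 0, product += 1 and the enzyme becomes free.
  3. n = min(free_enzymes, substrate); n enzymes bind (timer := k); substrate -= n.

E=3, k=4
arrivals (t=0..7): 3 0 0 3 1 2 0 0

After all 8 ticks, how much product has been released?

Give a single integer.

Answer: 3

Derivation:
t=0: arr=3 -> substrate=0 bound=3 product=0
t=1: arr=0 -> substrate=0 bound=3 product=0
t=2: arr=0 -> substrate=0 bound=3 product=0
t=3: arr=3 -> substrate=3 bound=3 product=0
t=4: arr=1 -> substrate=1 bound=3 product=3
t=5: arr=2 -> substrate=3 bound=3 product=3
t=6: arr=0 -> substrate=3 bound=3 product=3
t=7: arr=0 -> substrate=3 bound=3 product=3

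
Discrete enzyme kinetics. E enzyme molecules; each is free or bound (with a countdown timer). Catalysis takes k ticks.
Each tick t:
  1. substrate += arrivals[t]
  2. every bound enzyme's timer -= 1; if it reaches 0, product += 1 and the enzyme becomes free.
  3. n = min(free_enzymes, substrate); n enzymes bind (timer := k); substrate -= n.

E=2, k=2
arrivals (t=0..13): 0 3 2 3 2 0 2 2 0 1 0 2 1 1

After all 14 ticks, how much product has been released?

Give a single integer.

Answer: 12

Derivation:
t=0: arr=0 -> substrate=0 bound=0 product=0
t=1: arr=3 -> substrate=1 bound=2 product=0
t=2: arr=2 -> substrate=3 bound=2 product=0
t=3: arr=3 -> substrate=4 bound=2 product=2
t=4: arr=2 -> substrate=6 bound=2 product=2
t=5: arr=0 -> substrate=4 bound=2 product=4
t=6: arr=2 -> substrate=6 bound=2 product=4
t=7: arr=2 -> substrate=6 bound=2 product=6
t=8: arr=0 -> substrate=6 bound=2 product=6
t=9: arr=1 -> substrate=5 bound=2 product=8
t=10: arr=0 -> substrate=5 bound=2 product=8
t=11: arr=2 -> substrate=5 bound=2 product=10
t=12: arr=1 -> substrate=6 bound=2 product=10
t=13: arr=1 -> substrate=5 bound=2 product=12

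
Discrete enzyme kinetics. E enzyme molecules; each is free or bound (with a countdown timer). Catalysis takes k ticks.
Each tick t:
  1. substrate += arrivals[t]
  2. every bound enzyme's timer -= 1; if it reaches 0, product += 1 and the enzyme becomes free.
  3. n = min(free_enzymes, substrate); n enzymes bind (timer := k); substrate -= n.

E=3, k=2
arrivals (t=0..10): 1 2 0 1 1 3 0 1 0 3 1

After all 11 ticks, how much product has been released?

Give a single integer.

Answer: 9

Derivation:
t=0: arr=1 -> substrate=0 bound=1 product=0
t=1: arr=2 -> substrate=0 bound=3 product=0
t=2: arr=0 -> substrate=0 bound=2 product=1
t=3: arr=1 -> substrate=0 bound=1 product=3
t=4: arr=1 -> substrate=0 bound=2 product=3
t=5: arr=3 -> substrate=1 bound=3 product=4
t=6: arr=0 -> substrate=0 bound=3 product=5
t=7: arr=1 -> substrate=0 bound=2 product=7
t=8: arr=0 -> substrate=0 bound=1 product=8
t=9: arr=3 -> substrate=0 bound=3 product=9
t=10: arr=1 -> substrate=1 bound=3 product=9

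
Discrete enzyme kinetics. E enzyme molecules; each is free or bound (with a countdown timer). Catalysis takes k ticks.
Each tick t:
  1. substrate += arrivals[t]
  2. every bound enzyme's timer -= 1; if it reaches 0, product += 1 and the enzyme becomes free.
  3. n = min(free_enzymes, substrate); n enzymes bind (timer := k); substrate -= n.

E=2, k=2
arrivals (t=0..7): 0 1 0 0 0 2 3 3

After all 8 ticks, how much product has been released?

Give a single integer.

Answer: 3

Derivation:
t=0: arr=0 -> substrate=0 bound=0 product=0
t=1: arr=1 -> substrate=0 bound=1 product=0
t=2: arr=0 -> substrate=0 bound=1 product=0
t=3: arr=0 -> substrate=0 bound=0 product=1
t=4: arr=0 -> substrate=0 bound=0 product=1
t=5: arr=2 -> substrate=0 bound=2 product=1
t=6: arr=3 -> substrate=3 bound=2 product=1
t=7: arr=3 -> substrate=4 bound=2 product=3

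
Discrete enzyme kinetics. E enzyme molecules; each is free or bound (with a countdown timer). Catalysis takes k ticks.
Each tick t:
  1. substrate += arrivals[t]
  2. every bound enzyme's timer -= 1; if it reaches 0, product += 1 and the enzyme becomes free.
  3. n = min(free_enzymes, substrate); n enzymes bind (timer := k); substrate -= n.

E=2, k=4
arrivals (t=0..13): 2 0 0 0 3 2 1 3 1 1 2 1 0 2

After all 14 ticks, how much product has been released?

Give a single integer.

t=0: arr=2 -> substrate=0 bound=2 product=0
t=1: arr=0 -> substrate=0 bound=2 product=0
t=2: arr=0 -> substrate=0 bound=2 product=0
t=3: arr=0 -> substrate=0 bound=2 product=0
t=4: arr=3 -> substrate=1 bound=2 product=2
t=5: arr=2 -> substrate=3 bound=2 product=2
t=6: arr=1 -> substrate=4 bound=2 product=2
t=7: arr=3 -> substrate=7 bound=2 product=2
t=8: arr=1 -> substrate=6 bound=2 product=4
t=9: arr=1 -> substrate=7 bound=2 product=4
t=10: arr=2 -> substrate=9 bound=2 product=4
t=11: arr=1 -> substrate=10 bound=2 product=4
t=12: arr=0 -> substrate=8 bound=2 product=6
t=13: arr=2 -> substrate=10 bound=2 product=6

Answer: 6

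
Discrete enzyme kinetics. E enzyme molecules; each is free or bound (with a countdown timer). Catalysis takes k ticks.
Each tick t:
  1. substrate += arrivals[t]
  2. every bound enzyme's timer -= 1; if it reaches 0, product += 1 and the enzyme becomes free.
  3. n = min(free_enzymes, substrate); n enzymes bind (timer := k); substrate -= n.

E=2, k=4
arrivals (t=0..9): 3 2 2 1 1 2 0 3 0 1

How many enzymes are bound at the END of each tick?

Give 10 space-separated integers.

t=0: arr=3 -> substrate=1 bound=2 product=0
t=1: arr=2 -> substrate=3 bound=2 product=0
t=2: arr=2 -> substrate=5 bound=2 product=0
t=3: arr=1 -> substrate=6 bound=2 product=0
t=4: arr=1 -> substrate=5 bound=2 product=2
t=5: arr=2 -> substrate=7 bound=2 product=2
t=6: arr=0 -> substrate=7 bound=2 product=2
t=7: arr=3 -> substrate=10 bound=2 product=2
t=8: arr=0 -> substrate=8 bound=2 product=4
t=9: arr=1 -> substrate=9 bound=2 product=4

Answer: 2 2 2 2 2 2 2 2 2 2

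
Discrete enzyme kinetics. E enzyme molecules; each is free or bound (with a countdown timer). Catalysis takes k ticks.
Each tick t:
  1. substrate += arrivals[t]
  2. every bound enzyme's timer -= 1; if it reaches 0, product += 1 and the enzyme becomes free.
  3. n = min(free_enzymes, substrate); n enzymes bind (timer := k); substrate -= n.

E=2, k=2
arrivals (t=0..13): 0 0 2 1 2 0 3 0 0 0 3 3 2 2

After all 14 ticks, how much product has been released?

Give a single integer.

t=0: arr=0 -> substrate=0 bound=0 product=0
t=1: arr=0 -> substrate=0 bound=0 product=0
t=2: arr=2 -> substrate=0 bound=2 product=0
t=3: arr=1 -> substrate=1 bound=2 product=0
t=4: arr=2 -> substrate=1 bound=2 product=2
t=5: arr=0 -> substrate=1 bound=2 product=2
t=6: arr=3 -> substrate=2 bound=2 product=4
t=7: arr=0 -> substrate=2 bound=2 product=4
t=8: arr=0 -> substrate=0 bound=2 product=6
t=9: arr=0 -> substrate=0 bound=2 product=6
t=10: arr=3 -> substrate=1 bound=2 product=8
t=11: arr=3 -> substrate=4 bound=2 product=8
t=12: arr=2 -> substrate=4 bound=2 product=10
t=13: arr=2 -> substrate=6 bound=2 product=10

Answer: 10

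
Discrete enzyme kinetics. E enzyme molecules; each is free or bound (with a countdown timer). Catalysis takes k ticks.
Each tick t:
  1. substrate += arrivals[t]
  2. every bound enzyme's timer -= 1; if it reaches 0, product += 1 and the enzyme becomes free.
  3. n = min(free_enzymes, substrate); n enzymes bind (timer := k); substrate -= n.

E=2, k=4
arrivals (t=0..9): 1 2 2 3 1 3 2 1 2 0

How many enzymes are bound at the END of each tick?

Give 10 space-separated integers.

t=0: arr=1 -> substrate=0 bound=1 product=0
t=1: arr=2 -> substrate=1 bound=2 product=0
t=2: arr=2 -> substrate=3 bound=2 product=0
t=3: arr=3 -> substrate=6 bound=2 product=0
t=4: arr=1 -> substrate=6 bound=2 product=1
t=5: arr=3 -> substrate=8 bound=2 product=2
t=6: arr=2 -> substrate=10 bound=2 product=2
t=7: arr=1 -> substrate=11 bound=2 product=2
t=8: arr=2 -> substrate=12 bound=2 product=3
t=9: arr=0 -> substrate=11 bound=2 product=4

Answer: 1 2 2 2 2 2 2 2 2 2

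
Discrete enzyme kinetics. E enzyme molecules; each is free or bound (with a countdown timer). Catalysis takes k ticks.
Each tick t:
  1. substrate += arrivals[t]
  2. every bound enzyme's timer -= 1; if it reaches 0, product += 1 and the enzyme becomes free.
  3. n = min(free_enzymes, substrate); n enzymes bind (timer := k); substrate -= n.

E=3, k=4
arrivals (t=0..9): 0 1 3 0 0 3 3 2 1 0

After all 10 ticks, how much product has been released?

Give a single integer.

t=0: arr=0 -> substrate=0 bound=0 product=0
t=1: arr=1 -> substrate=0 bound=1 product=0
t=2: arr=3 -> substrate=1 bound=3 product=0
t=3: arr=0 -> substrate=1 bound=3 product=0
t=4: arr=0 -> substrate=1 bound=3 product=0
t=5: arr=3 -> substrate=3 bound=3 product=1
t=6: arr=3 -> substrate=4 bound=3 product=3
t=7: arr=2 -> substrate=6 bound=3 product=3
t=8: arr=1 -> substrate=7 bound=3 product=3
t=9: arr=0 -> substrate=6 bound=3 product=4

Answer: 4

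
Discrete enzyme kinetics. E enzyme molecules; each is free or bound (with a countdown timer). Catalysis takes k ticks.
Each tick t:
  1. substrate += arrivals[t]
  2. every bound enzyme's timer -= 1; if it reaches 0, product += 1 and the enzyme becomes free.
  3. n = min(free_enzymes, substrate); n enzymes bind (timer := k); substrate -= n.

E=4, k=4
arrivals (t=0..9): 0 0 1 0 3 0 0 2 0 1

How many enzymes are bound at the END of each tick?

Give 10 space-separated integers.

Answer: 0 0 1 1 4 4 3 4 2 3

Derivation:
t=0: arr=0 -> substrate=0 bound=0 product=0
t=1: arr=0 -> substrate=0 bound=0 product=0
t=2: arr=1 -> substrate=0 bound=1 product=0
t=3: arr=0 -> substrate=0 bound=1 product=0
t=4: arr=3 -> substrate=0 bound=4 product=0
t=5: arr=0 -> substrate=0 bound=4 product=0
t=6: arr=0 -> substrate=0 bound=3 product=1
t=7: arr=2 -> substrate=1 bound=4 product=1
t=8: arr=0 -> substrate=0 bound=2 product=4
t=9: arr=1 -> substrate=0 bound=3 product=4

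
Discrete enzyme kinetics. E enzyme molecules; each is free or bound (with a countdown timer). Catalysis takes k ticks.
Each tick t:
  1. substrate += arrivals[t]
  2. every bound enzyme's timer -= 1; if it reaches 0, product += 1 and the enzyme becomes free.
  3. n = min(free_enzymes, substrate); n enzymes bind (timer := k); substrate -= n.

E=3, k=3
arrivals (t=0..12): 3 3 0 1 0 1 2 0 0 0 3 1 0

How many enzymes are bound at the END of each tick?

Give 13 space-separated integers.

t=0: arr=3 -> substrate=0 bound=3 product=0
t=1: arr=3 -> substrate=3 bound=3 product=0
t=2: arr=0 -> substrate=3 bound=3 product=0
t=3: arr=1 -> substrate=1 bound=3 product=3
t=4: arr=0 -> substrate=1 bound=3 product=3
t=5: arr=1 -> substrate=2 bound=3 product=3
t=6: arr=2 -> substrate=1 bound=3 product=6
t=7: arr=0 -> substrate=1 bound=3 product=6
t=8: arr=0 -> substrate=1 bound=3 product=6
t=9: arr=0 -> substrate=0 bound=1 product=9
t=10: arr=3 -> substrate=1 bound=3 product=9
t=11: arr=1 -> substrate=2 bound=3 product=9
t=12: arr=0 -> substrate=1 bound=3 product=10

Answer: 3 3 3 3 3 3 3 3 3 1 3 3 3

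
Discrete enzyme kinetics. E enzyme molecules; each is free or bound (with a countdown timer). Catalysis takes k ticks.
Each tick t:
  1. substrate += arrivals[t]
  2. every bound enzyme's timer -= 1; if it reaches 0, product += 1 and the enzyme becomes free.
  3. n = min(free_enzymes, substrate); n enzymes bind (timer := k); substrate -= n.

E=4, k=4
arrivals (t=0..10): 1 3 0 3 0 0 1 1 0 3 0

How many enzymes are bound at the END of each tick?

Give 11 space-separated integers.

Answer: 1 4 4 4 4 3 4 4 4 4 4

Derivation:
t=0: arr=1 -> substrate=0 bound=1 product=0
t=1: arr=3 -> substrate=0 bound=4 product=0
t=2: arr=0 -> substrate=0 bound=4 product=0
t=3: arr=3 -> substrate=3 bound=4 product=0
t=4: arr=0 -> substrate=2 bound=4 product=1
t=5: arr=0 -> substrate=0 bound=3 product=4
t=6: arr=1 -> substrate=0 bound=4 product=4
t=7: arr=1 -> substrate=1 bound=4 product=4
t=8: arr=0 -> substrate=0 bound=4 product=5
t=9: arr=3 -> substrate=1 bound=4 product=7
t=10: arr=0 -> substrate=0 bound=4 product=8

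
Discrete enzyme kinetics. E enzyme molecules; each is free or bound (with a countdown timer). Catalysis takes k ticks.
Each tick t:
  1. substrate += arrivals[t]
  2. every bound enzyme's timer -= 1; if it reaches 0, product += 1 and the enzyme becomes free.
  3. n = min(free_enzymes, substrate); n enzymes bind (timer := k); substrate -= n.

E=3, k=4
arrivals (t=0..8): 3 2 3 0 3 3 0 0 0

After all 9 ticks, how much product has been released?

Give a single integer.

Answer: 6

Derivation:
t=0: arr=3 -> substrate=0 bound=3 product=0
t=1: arr=2 -> substrate=2 bound=3 product=0
t=2: arr=3 -> substrate=5 bound=3 product=0
t=3: arr=0 -> substrate=5 bound=3 product=0
t=4: arr=3 -> substrate=5 bound=3 product=3
t=5: arr=3 -> substrate=8 bound=3 product=3
t=6: arr=0 -> substrate=8 bound=3 product=3
t=7: arr=0 -> substrate=8 bound=3 product=3
t=8: arr=0 -> substrate=5 bound=3 product=6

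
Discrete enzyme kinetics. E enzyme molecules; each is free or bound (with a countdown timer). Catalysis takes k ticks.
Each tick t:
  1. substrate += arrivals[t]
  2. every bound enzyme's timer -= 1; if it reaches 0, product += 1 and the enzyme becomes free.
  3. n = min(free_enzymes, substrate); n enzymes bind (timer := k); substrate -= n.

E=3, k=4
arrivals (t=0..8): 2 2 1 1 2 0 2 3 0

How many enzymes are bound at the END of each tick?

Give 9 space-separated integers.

Answer: 2 3 3 3 3 3 3 3 3

Derivation:
t=0: arr=2 -> substrate=0 bound=2 product=0
t=1: arr=2 -> substrate=1 bound=3 product=0
t=2: arr=1 -> substrate=2 bound=3 product=0
t=3: arr=1 -> substrate=3 bound=3 product=0
t=4: arr=2 -> substrate=3 bound=3 product=2
t=5: arr=0 -> substrate=2 bound=3 product=3
t=6: arr=2 -> substrate=4 bound=3 product=3
t=7: arr=3 -> substrate=7 bound=3 product=3
t=8: arr=0 -> substrate=5 bound=3 product=5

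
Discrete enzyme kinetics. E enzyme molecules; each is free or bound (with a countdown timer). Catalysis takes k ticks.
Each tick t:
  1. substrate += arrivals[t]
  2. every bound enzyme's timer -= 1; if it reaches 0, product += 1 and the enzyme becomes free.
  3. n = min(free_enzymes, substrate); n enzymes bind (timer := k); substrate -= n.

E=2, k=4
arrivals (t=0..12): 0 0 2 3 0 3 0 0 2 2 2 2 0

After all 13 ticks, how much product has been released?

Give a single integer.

Answer: 4

Derivation:
t=0: arr=0 -> substrate=0 bound=0 product=0
t=1: arr=0 -> substrate=0 bound=0 product=0
t=2: arr=2 -> substrate=0 bound=2 product=0
t=3: arr=3 -> substrate=3 bound=2 product=0
t=4: arr=0 -> substrate=3 bound=2 product=0
t=5: arr=3 -> substrate=6 bound=2 product=0
t=6: arr=0 -> substrate=4 bound=2 product=2
t=7: arr=0 -> substrate=4 bound=2 product=2
t=8: arr=2 -> substrate=6 bound=2 product=2
t=9: arr=2 -> substrate=8 bound=2 product=2
t=10: arr=2 -> substrate=8 bound=2 product=4
t=11: arr=2 -> substrate=10 bound=2 product=4
t=12: arr=0 -> substrate=10 bound=2 product=4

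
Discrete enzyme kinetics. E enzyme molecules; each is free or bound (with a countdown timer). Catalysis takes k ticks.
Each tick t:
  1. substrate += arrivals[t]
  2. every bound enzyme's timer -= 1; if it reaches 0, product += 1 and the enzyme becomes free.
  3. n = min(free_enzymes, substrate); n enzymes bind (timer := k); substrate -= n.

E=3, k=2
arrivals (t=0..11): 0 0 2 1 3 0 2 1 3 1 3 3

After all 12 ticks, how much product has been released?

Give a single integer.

Answer: 12

Derivation:
t=0: arr=0 -> substrate=0 bound=0 product=0
t=1: arr=0 -> substrate=0 bound=0 product=0
t=2: arr=2 -> substrate=0 bound=2 product=0
t=3: arr=1 -> substrate=0 bound=3 product=0
t=4: arr=3 -> substrate=1 bound=3 product=2
t=5: arr=0 -> substrate=0 bound=3 product=3
t=6: arr=2 -> substrate=0 bound=3 product=5
t=7: arr=1 -> substrate=0 bound=3 product=6
t=8: arr=3 -> substrate=1 bound=3 product=8
t=9: arr=1 -> substrate=1 bound=3 product=9
t=10: arr=3 -> substrate=2 bound=3 product=11
t=11: arr=3 -> substrate=4 bound=3 product=12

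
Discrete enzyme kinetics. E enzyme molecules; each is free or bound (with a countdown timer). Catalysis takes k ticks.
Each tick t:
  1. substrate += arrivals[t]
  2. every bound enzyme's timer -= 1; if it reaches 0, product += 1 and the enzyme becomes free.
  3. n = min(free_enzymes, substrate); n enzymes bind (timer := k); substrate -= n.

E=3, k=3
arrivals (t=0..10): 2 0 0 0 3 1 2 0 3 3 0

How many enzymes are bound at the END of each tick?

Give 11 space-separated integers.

Answer: 2 2 2 0 3 3 3 3 3 3 3

Derivation:
t=0: arr=2 -> substrate=0 bound=2 product=0
t=1: arr=0 -> substrate=0 bound=2 product=0
t=2: arr=0 -> substrate=0 bound=2 product=0
t=3: arr=0 -> substrate=0 bound=0 product=2
t=4: arr=3 -> substrate=0 bound=3 product=2
t=5: arr=1 -> substrate=1 bound=3 product=2
t=6: arr=2 -> substrate=3 bound=3 product=2
t=7: arr=0 -> substrate=0 bound=3 product=5
t=8: arr=3 -> substrate=3 bound=3 product=5
t=9: arr=3 -> substrate=6 bound=3 product=5
t=10: arr=0 -> substrate=3 bound=3 product=8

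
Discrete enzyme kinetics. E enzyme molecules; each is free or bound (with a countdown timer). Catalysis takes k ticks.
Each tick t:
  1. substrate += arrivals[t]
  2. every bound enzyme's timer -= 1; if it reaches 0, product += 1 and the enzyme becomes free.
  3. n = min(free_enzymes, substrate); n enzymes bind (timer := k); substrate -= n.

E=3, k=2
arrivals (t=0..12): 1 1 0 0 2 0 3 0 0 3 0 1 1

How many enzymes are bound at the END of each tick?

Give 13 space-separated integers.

t=0: arr=1 -> substrate=0 bound=1 product=0
t=1: arr=1 -> substrate=0 bound=2 product=0
t=2: arr=0 -> substrate=0 bound=1 product=1
t=3: arr=0 -> substrate=0 bound=0 product=2
t=4: arr=2 -> substrate=0 bound=2 product=2
t=5: arr=0 -> substrate=0 bound=2 product=2
t=6: arr=3 -> substrate=0 bound=3 product=4
t=7: arr=0 -> substrate=0 bound=3 product=4
t=8: arr=0 -> substrate=0 bound=0 product=7
t=9: arr=3 -> substrate=0 bound=3 product=7
t=10: arr=0 -> substrate=0 bound=3 product=7
t=11: arr=1 -> substrate=0 bound=1 product=10
t=12: arr=1 -> substrate=0 bound=2 product=10

Answer: 1 2 1 0 2 2 3 3 0 3 3 1 2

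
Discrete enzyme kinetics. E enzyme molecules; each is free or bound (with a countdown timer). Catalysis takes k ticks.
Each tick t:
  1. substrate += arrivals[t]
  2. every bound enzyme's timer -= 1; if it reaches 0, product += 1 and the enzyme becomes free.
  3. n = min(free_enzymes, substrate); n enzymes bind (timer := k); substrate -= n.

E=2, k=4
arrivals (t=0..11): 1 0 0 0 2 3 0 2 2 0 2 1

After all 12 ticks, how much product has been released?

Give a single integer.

Answer: 3

Derivation:
t=0: arr=1 -> substrate=0 bound=1 product=0
t=1: arr=0 -> substrate=0 bound=1 product=0
t=2: arr=0 -> substrate=0 bound=1 product=0
t=3: arr=0 -> substrate=0 bound=1 product=0
t=4: arr=2 -> substrate=0 bound=2 product=1
t=5: arr=3 -> substrate=3 bound=2 product=1
t=6: arr=0 -> substrate=3 bound=2 product=1
t=7: arr=2 -> substrate=5 bound=2 product=1
t=8: arr=2 -> substrate=5 bound=2 product=3
t=9: arr=0 -> substrate=5 bound=2 product=3
t=10: arr=2 -> substrate=7 bound=2 product=3
t=11: arr=1 -> substrate=8 bound=2 product=3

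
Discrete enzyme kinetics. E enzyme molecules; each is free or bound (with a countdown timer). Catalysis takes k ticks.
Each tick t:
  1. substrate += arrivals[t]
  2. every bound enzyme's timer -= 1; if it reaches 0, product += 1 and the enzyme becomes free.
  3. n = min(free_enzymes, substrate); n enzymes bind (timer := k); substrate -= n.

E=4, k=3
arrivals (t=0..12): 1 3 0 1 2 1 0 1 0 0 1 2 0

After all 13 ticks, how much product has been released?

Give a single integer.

t=0: arr=1 -> substrate=0 bound=1 product=0
t=1: arr=3 -> substrate=0 bound=4 product=0
t=2: arr=0 -> substrate=0 bound=4 product=0
t=3: arr=1 -> substrate=0 bound=4 product=1
t=4: arr=2 -> substrate=0 bound=3 product=4
t=5: arr=1 -> substrate=0 bound=4 product=4
t=6: arr=0 -> substrate=0 bound=3 product=5
t=7: arr=1 -> substrate=0 bound=2 product=7
t=8: arr=0 -> substrate=0 bound=1 product=8
t=9: arr=0 -> substrate=0 bound=1 product=8
t=10: arr=1 -> substrate=0 bound=1 product=9
t=11: arr=2 -> substrate=0 bound=3 product=9
t=12: arr=0 -> substrate=0 bound=3 product=9

Answer: 9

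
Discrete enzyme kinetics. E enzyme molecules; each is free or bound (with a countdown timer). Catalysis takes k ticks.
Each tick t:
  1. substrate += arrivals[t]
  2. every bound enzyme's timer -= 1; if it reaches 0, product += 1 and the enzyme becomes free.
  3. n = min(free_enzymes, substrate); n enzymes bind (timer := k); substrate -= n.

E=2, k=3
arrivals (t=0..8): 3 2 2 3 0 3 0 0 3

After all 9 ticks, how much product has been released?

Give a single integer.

Answer: 4

Derivation:
t=0: arr=3 -> substrate=1 bound=2 product=0
t=1: arr=2 -> substrate=3 bound=2 product=0
t=2: arr=2 -> substrate=5 bound=2 product=0
t=3: arr=3 -> substrate=6 bound=2 product=2
t=4: arr=0 -> substrate=6 bound=2 product=2
t=5: arr=3 -> substrate=9 bound=2 product=2
t=6: arr=0 -> substrate=7 bound=2 product=4
t=7: arr=0 -> substrate=7 bound=2 product=4
t=8: arr=3 -> substrate=10 bound=2 product=4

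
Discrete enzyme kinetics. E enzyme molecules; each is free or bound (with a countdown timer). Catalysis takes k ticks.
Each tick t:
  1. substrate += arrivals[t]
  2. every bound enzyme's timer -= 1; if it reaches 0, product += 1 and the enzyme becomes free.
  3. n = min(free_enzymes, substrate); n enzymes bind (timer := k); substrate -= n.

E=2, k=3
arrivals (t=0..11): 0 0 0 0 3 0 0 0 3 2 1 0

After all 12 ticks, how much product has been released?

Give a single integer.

t=0: arr=0 -> substrate=0 bound=0 product=0
t=1: arr=0 -> substrate=0 bound=0 product=0
t=2: arr=0 -> substrate=0 bound=0 product=0
t=3: arr=0 -> substrate=0 bound=0 product=0
t=4: arr=3 -> substrate=1 bound=2 product=0
t=5: arr=0 -> substrate=1 bound=2 product=0
t=6: arr=0 -> substrate=1 bound=2 product=0
t=7: arr=0 -> substrate=0 bound=1 product=2
t=8: arr=3 -> substrate=2 bound=2 product=2
t=9: arr=2 -> substrate=4 bound=2 product=2
t=10: arr=1 -> substrate=4 bound=2 product=3
t=11: arr=0 -> substrate=3 bound=2 product=4

Answer: 4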